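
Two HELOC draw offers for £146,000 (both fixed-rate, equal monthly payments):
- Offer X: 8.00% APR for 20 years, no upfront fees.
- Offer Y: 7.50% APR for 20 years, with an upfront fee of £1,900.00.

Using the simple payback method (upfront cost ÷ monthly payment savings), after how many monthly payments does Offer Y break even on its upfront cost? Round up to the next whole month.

43 months

Offer X: monthly rate = 8%/12 = 0.0066667; payment = 146,000 × 0.0066667 / (1 − (1+0.0066667)^−240) = £1,221.20.
Offer Y: monthly rate = 7.5%/12 = 0.0062500; payment = 146,000 × 0.0062500 / (1 − (1+0.0062500)^−240) = £1,176.17.
Monthly savings = £1,221.20 − £1,176.17 = £45.03.
Break-even = £1,900.00 / £45.03 = 42.19 → 43 months.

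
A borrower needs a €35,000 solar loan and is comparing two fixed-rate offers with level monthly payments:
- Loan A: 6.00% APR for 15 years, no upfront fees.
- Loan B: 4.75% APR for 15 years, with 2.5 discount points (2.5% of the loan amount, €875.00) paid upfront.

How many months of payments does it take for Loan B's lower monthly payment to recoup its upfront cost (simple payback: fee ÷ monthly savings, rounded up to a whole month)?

Loan A: at 6.00% the monthly rate is 0.0050000, so the payment is 35,000 × 0.0050000 / (1 − 1.0050000^−180) = €295.35.
Loan B: monthly rate = 4.75%/12 = 0.0039583; payment = 35,000 × 0.0039583 / (1 − (1+0.0039583)^−180) = €272.24.
Monthly savings = €295.35 − €272.24 = €23.11.
Break-even = €875.00 / €23.11 = 37.86 → 38 months.

38 months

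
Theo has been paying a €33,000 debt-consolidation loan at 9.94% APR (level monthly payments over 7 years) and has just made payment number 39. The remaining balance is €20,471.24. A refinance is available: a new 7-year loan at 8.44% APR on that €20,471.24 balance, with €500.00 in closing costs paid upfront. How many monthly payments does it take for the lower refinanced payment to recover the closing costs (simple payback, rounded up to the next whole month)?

3 months

Current payment = 33,000 × 9.94%/12 / (1 − (1+0.0082833)^−84) = €546.82.
Refinanced payment = 20,471.24 × 0.0070333 / (1 − (1+0.0070333)^−84) = €323.58.
Monthly savings = €546.82 − €323.58 = €223.24.
Break-even = €500.00 / €223.24 = 2.24 → 3 months.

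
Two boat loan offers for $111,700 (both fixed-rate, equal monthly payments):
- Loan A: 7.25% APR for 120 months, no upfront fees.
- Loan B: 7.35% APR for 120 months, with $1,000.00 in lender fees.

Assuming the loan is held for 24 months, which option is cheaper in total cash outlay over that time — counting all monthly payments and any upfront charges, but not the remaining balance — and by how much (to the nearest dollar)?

Loan A: at 7.25% the monthly rate is 0.0060417, so the payment is 111,700 × 0.0060417 / (1 − 1.0060417^−120) = $1,311.37.
Loan B: monthly rate = 7.35%/12 = 0.0061250; payment = 111,700 × 0.0061250 / (1 − (1+0.0061250)^−120) = $1,317.17.
Over 24 months: Loan A costs 24 × $1,311.37 = $31,472.88; Loan B costs 24 × $1,317.17 + $1,000.00 = $32,612.08.
Loan A is cheaper by $32,612.08 − $31,472.88 = $1,139.20.

Loan A by $1,139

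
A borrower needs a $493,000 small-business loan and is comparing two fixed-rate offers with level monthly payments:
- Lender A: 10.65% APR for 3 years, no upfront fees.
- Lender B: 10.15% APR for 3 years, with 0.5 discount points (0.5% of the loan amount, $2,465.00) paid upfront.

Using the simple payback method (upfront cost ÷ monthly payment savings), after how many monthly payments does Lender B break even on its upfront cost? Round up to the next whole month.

22 months

Lender A: at 10.65% the monthly rate is 0.0088750, so the payment is 493,000 × 0.0088750 / (1 − 1.0088750^−36) = $16,058.60.
Lender B: at 10.15% the monthly rate is 0.0084583, so the payment is 493,000 × 0.0084583 / (1 − 1.0084583^−36) = $15,942.46.
Monthly savings = $16,058.60 − $15,942.46 = $116.14.
Break-even = $2,465.00 / $116.14 = 21.22 → 22 months.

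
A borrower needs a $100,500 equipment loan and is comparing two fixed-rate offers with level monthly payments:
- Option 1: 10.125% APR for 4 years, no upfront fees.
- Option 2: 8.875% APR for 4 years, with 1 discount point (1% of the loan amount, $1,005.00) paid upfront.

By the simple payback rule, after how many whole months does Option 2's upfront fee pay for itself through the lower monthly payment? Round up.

Option 1: monthly rate = 10.125%/12 = 0.0084375; payment = 100,500 × 0.0084375 / (1 − (1+0.0084375)^−48) = $2,554.98.
Option 2: at 8.875% the monthly rate is 0.0073958, so the payment is 100,500 × 0.0073958 / (1 − 1.0073958^−48) = $2,494.99.
Monthly savings = $2,554.98 − $2,494.99 = $59.99.
Break-even = $1,005.00 / $59.99 = 16.75 → 17 months.

17 months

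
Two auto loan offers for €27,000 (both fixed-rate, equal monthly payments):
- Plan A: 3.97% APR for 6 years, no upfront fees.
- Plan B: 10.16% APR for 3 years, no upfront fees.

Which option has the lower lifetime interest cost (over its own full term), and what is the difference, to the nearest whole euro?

Plan A by €1,049

Plan A: at 3.97% the monthly rate is 0.0033083, so the payment is 27,000 × 0.0033083 / (1 − 1.0033083^−72) = €422.05.
Total interest on Plan A = 72 × €422.05 − €27,000 = €3,387.60.
Plan B: at 10.16% the monthly rate is 0.0084667, so the payment is 27,000 × 0.0084667 / (1 − 1.0084667^−36) = €873.24.
Total interest on Plan B = 36 × €873.24 − €27,000 = €4,436.64.
Plan A is lower by €1,049.04.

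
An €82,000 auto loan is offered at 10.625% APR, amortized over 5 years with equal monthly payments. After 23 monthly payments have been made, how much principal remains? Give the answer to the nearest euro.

€55,560

With monthly rate i = 10.625%/12 = 0.0088542, the balance after k of n payments is P · [(1+i)^n − (1+i)^k] / [(1+i)^n − 1].
(1+0.0088542)^60 = 1.69708471 and (1+0.0088542)^23 = 1.22476570, so the balance is 82,000 × (1.69708471 − 1.22476570) / (1.69708471 − 1) = €55,560.19.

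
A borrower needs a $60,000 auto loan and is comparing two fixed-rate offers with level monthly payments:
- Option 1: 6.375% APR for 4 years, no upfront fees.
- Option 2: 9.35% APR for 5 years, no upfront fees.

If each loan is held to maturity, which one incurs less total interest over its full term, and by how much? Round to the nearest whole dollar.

Option 1: at 6.375% the monthly rate is 0.0053125, so the payment is 60,000 × 0.0053125 / (1 − 1.0053125^−48) = $1,419.44.
Total interest on Option 1 = 48 × $1,419.44 − $60,000 = $8,133.12.
Option 2: monthly rate = 9.35%/12 = 0.0077917; payment = 60,000 × 0.0077917 / (1 − (1+0.0077917)^−60) = $1,255.72.
Total interest on Option 2 = 60 × $1,255.72 − $60,000 = $15,343.20.
Option 1 is lower by $7,210.08.

Option 1 by $7,210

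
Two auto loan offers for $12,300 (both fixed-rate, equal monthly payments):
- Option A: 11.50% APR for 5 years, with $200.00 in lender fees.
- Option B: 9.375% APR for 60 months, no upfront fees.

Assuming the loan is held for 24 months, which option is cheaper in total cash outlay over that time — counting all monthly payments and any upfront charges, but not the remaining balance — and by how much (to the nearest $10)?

Option A: at 11.50% the monthly rate is 0.0095833, so the payment is 12,300 × 0.0095833 / (1 − 1.0095833^−60) = $270.51.
Option B: at 9.375% the monthly rate is 0.0078125, so the payment is 12,300 × 0.0078125 / (1 − 1.0078125^−60) = $257.57.
Over 24 months: Option A costs 24 × $270.51 + $200.00 = $6,692.24; Option B costs 24 × $257.57 = $6,181.68.
Option B is cheaper by $6,692.24 − $6,181.68 = $510.56.

Option B by $510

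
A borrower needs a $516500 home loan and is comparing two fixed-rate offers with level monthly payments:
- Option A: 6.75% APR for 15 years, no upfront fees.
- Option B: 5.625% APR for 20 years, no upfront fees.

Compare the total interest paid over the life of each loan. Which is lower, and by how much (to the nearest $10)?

Option A: monthly rate = 6.75%/12 = 0.0056250; payment = 516,500 × 0.0056250 / (1 − (1+0.0056250)^−180) = $4,570.56.
Total interest on Option A = 180 × $4,570.56 − $516,500 = $306,200.80.
Option B: at 5.625% the monthly rate is 0.0046875, so the payment is 516,500 × 0.0046875 / (1 − 1.0046875^−240) = $3,589.50.
Total interest on Option B = 240 × $3,589.50 − $516,500 = $344,980.00.
Option A is lower by $38,779.20.

Option A by $38,780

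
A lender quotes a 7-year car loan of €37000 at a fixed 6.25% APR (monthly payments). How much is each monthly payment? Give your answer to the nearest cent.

At 6.25% the monthly rate is 0.0052083, so the payment is 37,000 × 0.0052083 / (1 − 1.0052083^−84) = €544.96.

€544.96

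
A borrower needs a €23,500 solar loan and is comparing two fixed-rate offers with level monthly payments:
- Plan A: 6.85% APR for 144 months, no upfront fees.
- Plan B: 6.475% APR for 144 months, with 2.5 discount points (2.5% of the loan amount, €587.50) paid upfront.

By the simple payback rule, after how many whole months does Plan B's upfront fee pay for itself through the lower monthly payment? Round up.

127 months

Plan A: at 6.85% the monthly rate is 0.0057083, so the payment is 23,500 × 0.0057083 / (1 − 1.0057083^−144) = €239.79.
Plan B: monthly rate = 6.475%/12 = 0.0053958; payment = 23,500 × 0.0053958 / (1 − (1+0.0053958)^−144) = €235.14.
Monthly savings = €239.79 − €235.14 = €4.65.
Break-even = €587.50 / €4.65 = 126.34 → 127 months.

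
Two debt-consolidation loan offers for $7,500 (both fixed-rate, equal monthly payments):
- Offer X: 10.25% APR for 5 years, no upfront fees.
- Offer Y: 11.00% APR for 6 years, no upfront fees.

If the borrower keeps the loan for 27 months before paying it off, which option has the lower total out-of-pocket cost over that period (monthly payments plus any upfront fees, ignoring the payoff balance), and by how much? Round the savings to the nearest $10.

Offer Y by $470

Offer X: monthly rate = 10.25%/12 = 0.0085417; payment = 7,500 × 0.0085417 / (1 − (1+0.0085417)^−60) = $160.28.
Offer Y: monthly rate = 11%/12 = 0.0091667; payment = 7,500 × 0.0091667 / (1 − (1+0.0091667)^−72) = $142.76.
Over 27 months: Offer X costs 27 × $160.28 = $4,327.56; Offer Y costs 27 × $142.76 = $3,854.52.
Offer Y is cheaper by $4,327.56 − $3,854.52 = $473.04.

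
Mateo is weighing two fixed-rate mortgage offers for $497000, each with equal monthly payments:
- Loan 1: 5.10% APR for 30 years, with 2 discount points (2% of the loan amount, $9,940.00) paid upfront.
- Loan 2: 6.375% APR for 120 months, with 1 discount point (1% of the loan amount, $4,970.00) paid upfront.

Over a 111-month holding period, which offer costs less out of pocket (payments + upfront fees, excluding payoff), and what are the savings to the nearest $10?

Loan 1: monthly rate = 5.1%/12 = 0.0042500; payment = 497,000 × 0.0042500 / (1 − (1+0.0042500)^−360) = $2,698.46.
Loan 2: monthly rate = 6.375%/12 = 0.0053125; payment = 497,000 × 0.0053125 / (1 − (1+0.0053125)^−120) = $5,611.78.
Over 111 months: Loan 1 costs 111 × $2,698.46 + $9,940.00 = $309,469.06; Loan 2 costs 111 × $5,611.78 + $4,970.00 = $627,877.58.
Loan 1 is cheaper by $627,877.58 − $309,469.06 = $318,408.52.

Loan 1 by $318,410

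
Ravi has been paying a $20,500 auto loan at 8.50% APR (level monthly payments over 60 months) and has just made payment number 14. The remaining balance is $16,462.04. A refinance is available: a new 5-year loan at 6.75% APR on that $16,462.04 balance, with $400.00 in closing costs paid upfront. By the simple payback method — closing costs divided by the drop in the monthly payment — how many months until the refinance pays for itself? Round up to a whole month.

Current payment = 20,500 × 8.5%/12 / (1 − (1+0.0070833)^−60) = $420.59.
Refinanced payment = 16,462.04 × 0.0056250 / (1 − (1+0.0056250)^−60) = $324.03.
Monthly savings = $420.59 − $324.03 = $96.56.
Break-even = $400.00 / $96.56 = 4.14 → 5 months.

5 months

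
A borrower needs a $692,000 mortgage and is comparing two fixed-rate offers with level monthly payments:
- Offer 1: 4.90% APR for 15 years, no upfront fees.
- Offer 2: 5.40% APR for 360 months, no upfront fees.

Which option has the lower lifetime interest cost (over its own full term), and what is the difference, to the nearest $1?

Offer 1: monthly rate = 4.9%/12 = 0.0040833; payment = 692,000 × 0.0040833 / (1 − (1+0.0040833)^−180) = $5,436.31.
Total interest on Offer 1 = 180 × $5,436.31 − $692,000 = $286,535.80.
Offer 2: monthly rate = 5.4%/12 = 0.0045000; payment = 692,000 × 0.0045000 / (1 − (1+0.0045000)^−360) = $3,885.79.
Total interest on Offer 2 = 360 × $3,885.79 − $692,000 = $706,884.40.
Offer 1 is lower by $420,348.60.

Offer 1 by $420,349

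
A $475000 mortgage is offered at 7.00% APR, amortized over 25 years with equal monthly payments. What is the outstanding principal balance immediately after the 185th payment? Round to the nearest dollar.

$280,693

With monthly rate i = 7%/12 = 0.0058333, the balance after k of n payments is P · [(1+i)^n − (1+i)^k] / [(1+i)^n − 1].
(1+0.0058333)^300 = 5.72541821 and (1+0.0058333)^185 = 2.93301612, so the balance is 475,000 × (5.72541821 − 2.93301612) / (5.72541821 − 1) = $280,692.83.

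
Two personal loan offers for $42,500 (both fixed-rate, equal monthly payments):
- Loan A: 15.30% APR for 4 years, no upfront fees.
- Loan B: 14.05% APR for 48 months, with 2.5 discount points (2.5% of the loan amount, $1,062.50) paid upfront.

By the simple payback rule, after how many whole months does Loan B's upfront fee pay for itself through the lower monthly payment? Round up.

Loan A: monthly rate = 15.3%/12 = 0.0127500; payment = 42,500 × 0.0127500 / (1 − (1+0.0127500)^−48) = $1,189.28.
Loan B: monthly rate = 14.05%/12 = 0.0117083; payment = 42,500 × 0.0117083 / (1 − (1+0.0117083)^−48) = $1,162.44.
Monthly savings = $1,189.28 − $1,162.44 = $26.84.
Break-even = $1,062.50 / $26.84 = 39.59 → 40 months.

40 months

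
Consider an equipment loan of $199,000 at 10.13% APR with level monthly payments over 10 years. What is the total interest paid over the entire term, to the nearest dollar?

Monthly rate = 10.13%/12 = 0.0084417; payment = 199,000 × 0.0084417 / (1 − (1+0.0084417)^−120) = $2,644.15.
Total paid = 120 × $2,644.15 = $317,298.00; interest = $317,298.00 − $199,000 = $118,298.00.

$118,298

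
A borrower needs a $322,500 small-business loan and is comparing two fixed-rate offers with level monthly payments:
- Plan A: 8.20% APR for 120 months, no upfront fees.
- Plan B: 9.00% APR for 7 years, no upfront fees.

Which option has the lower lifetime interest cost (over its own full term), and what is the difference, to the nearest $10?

Plan A: at 8.20% the monthly rate is 0.0068333, so the payment is 322,500 × 0.0068333 / (1 − 1.0068333^−120) = $3,946.98.
Total interest on Plan A = 120 × $3,946.98 − $322,500 = $151,137.60.
Plan B: at 9.00% the monthly rate is 0.0075000, so the payment is 322,500 × 0.0075000 / (1 − 1.0075000^−84) = $5,188.73.
Total interest on Plan B = 84 × $5,188.73 − $322,500 = $113,353.32.
Plan B is lower by $37,784.28.

Plan B by $37,780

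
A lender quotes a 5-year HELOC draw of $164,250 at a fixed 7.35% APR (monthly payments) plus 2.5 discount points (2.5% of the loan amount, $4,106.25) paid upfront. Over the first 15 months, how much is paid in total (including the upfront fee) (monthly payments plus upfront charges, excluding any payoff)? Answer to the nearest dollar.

$53,299

Monthly rate = 7.35%/12 = 0.0061250; payment = 164,250 × 0.0061250 / (1 − (1+0.0061250)^−60) = $3,279.54.
Total outlay = 15 × $3,279.54 + $4,106.25 = $53,299.35.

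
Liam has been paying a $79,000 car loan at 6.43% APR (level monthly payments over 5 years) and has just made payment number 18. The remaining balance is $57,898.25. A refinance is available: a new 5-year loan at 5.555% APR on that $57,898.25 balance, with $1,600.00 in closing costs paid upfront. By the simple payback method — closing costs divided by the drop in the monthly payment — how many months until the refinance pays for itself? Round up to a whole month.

Current payment = 79,000 × 6.43%/12 / (1 − (1+0.0053583)^−60) = $1,543.14.
Refinanced payment = 57,898.25 × 0.0046292 / (1 − (1+0.0046292)^−60) = $1,107.39.
Monthly savings = $1,543.14 − $1,107.39 = $435.75.
Break-even = $1,600.00 / $435.75 = 3.67 → 4 months.

4 months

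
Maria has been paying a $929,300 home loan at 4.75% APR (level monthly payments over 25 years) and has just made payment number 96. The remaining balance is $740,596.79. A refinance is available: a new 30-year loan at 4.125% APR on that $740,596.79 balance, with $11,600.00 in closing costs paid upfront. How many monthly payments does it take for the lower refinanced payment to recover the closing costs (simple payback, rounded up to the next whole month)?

Current payment = 929,300 × 4.75%/12 / (1 − (1+0.0039583)^−300) = $5,298.10.
Refinanced payment = 740,596.79 × 0.0034375 / (1 − (1+0.0034375)^−360) = $3,589.30.
Monthly savings = $5,298.10 − $3,589.30 = $1,708.80.
Break-even = $11,600.00 / $1,708.80 = 6.79 → 7 months.

7 months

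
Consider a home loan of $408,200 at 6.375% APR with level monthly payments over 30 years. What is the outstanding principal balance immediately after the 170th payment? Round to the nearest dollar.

With monthly rate i = 6.375%/12 = 0.0053125, the balance after k of n payments is P · [(1+i)^n − (1+i)^k] / [(1+i)^n − 1].
(1+0.0053125)^360 = 6.73580847 and (1+0.0053125)^170 = 2.46141044, so the balance is 408,200 × (6.73580847 − 2.46141044) / (6.73580847 − 1) = $304,195.87.

$304,196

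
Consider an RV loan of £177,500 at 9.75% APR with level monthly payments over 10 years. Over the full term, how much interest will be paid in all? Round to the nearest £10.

At 9.75% the monthly rate is 0.0081250, so the payment is 177,500 × 0.0081250 / (1 − 1.0081250^−120) = £2,321.17.
Total paid = 120 × £2,321.17 = £278,540.40; interest = £278,540.40 − £177,500 = £101,040.40.

£101,040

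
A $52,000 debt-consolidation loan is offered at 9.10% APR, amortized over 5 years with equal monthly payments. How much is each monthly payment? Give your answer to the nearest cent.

$1,081.96

Monthly rate = 9.1%/12 = 0.0075833; payment = 52,000 × 0.0075833 / (1 − (1+0.0075833)^−60) = $1,081.96.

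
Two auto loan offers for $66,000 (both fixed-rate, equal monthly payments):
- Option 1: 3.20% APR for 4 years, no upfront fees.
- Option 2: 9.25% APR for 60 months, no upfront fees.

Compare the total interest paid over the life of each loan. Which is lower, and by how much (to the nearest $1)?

Option 1 by $12,282

Option 1: at 3.20% the monthly rate is 0.0026667, so the payment is 66,000 × 0.0026667 / (1 − 1.0026667^−48) = $1,466.71.
Total interest on Option 1 = 48 × $1,466.71 − $66,000 = $4,402.08.
Option 2: at 9.25% the monthly rate is 0.0077083, so the payment is 66,000 × 0.0077083 / (1 − 1.0077083^−60) = $1,378.07.
Total interest on Option 2 = 60 × $1,378.07 − $66,000 = $16,684.20.
Option 1 is lower by $12,282.12.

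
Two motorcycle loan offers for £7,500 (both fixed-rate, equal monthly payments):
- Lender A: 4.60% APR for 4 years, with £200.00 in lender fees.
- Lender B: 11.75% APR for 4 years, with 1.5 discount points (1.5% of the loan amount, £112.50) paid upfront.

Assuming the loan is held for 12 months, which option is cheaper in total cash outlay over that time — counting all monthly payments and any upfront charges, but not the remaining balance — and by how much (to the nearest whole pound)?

Lender A by £215

Lender A: monthly rate = 4.6%/12 = 0.0038333; payment = 7,500 × 0.0038333 / (1 − (1+0.0038333)^−48) = £171.36.
Lender B: at 11.75% the monthly rate is 0.0097917, so the payment is 7,500 × 0.0097917 / (1 − 1.0097917^−48) = £196.58.
Over 12 months: Lender A costs 12 × £171.36 + £200.00 = £2,256.32; Lender B costs 12 × £196.58 + £112.50 = £2,471.46.
Lender A is cheaper by £2,471.46 − £2,256.32 = £215.14.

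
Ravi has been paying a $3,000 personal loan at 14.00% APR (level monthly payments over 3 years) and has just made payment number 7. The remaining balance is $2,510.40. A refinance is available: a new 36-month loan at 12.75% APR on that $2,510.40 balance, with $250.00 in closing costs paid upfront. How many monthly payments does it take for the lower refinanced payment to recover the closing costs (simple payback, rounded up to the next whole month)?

Current payment = 3,000 × 14%/12 / (1 − (1+0.0116667)^−36) = $102.53.
Refinanced payment = 2,510.40 × 0.0106250 / (1 − (1+0.0106250)^−36) = $84.28.
Monthly savings = $102.53 − $84.28 = $18.25.
Break-even = $250.00 / $18.25 = 13.70 → 14 months.

14 months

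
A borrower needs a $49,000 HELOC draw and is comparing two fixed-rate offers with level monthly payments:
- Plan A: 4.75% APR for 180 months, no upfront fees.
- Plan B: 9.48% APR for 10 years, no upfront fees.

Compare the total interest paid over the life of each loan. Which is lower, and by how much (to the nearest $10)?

Plan A by $7,420

Plan A: at 4.75% the monthly rate is 0.0039583, so the payment is 49,000 × 0.0039583 / (1 − 1.0039583^−180) = $381.14.
Total interest on Plan A = 180 × $381.14 − $49,000 = $19,605.20.
Plan B: at 9.48% the monthly rate is 0.0079000, so the payment is 49,000 × 0.0079000 / (1 − 1.0079000^−120) = $633.51.
Total interest on Plan B = 120 × $633.51 − $49,000 = $27,021.20.
Plan A is lower by $7,416.00.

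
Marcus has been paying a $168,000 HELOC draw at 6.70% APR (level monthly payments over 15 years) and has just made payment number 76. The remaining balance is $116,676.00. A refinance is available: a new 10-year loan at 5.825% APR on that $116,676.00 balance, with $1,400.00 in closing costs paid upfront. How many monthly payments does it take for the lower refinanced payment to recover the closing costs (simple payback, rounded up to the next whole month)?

8 months

Current payment = 168,000 × 6.7%/12 / (1 − (1+0.0055833)^−180) = $1,481.99.
Refinanced payment = 116,676.00 × 0.0048542 / (1 − (1+0.0048542)^−120) = $1,285.11.
Monthly savings = $1,481.99 − $1,285.11 = $196.88.
Break-even = $1,400.00 / $196.88 = 7.11 → 8 months.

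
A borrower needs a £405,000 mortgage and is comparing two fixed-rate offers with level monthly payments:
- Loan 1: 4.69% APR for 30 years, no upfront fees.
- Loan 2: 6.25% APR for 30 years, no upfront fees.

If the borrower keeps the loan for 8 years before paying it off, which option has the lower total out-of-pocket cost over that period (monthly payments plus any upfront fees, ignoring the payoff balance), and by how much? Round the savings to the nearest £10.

Loan 1: monthly rate = 4.69%/12 = 0.0039083; payment = 405,000 × 0.0039083 / (1 − (1+0.0039083)^−360) = £2,098.05.
Loan 2: monthly rate = 6.25%/12 = 0.0052083; payment = 405,000 × 0.0052083 / (1 − (1+0.0052083)^−360) = £2,493.65.
Over 96 months: Loan 1 costs 96 × £2,098.05 = £201,412.80; Loan 2 costs 96 × £2,493.65 = £239,390.40.
Loan 1 is cheaper by £239,390.40 − £201,412.80 = £37,977.60.

Loan 1 by £37,980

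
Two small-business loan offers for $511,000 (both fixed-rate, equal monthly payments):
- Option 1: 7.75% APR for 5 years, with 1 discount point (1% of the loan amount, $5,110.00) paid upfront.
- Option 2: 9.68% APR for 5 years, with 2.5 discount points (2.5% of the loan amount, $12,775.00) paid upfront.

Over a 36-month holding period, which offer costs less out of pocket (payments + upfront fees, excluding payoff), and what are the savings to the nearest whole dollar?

Option 1 by $24,828

Option 1: at 7.75% the monthly rate is 0.0064583, so the payment is 511,000 × 0.0064583 / (1 − 1.0064583^−60) = $10,300.21.
Option 2: at 9.68% the monthly rate is 0.0080667, so the payment is 511,000 × 0.0080667 / (1 − 1.0080667^−60) = $10,776.96.
Over 36 months: Option 1 costs 36 × $10,300.21 + $5,110.00 = $375,917.56; Option 2 costs 36 × $10,776.96 + $12,775.00 = $400,745.56.
Option 1 is cheaper by $400,745.56 − $375,917.56 = $24,828.00.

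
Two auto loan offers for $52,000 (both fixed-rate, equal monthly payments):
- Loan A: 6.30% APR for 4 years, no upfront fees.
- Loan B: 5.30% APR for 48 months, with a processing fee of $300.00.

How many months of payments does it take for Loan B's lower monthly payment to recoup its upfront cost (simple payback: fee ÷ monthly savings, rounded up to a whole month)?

13 months

Loan A: monthly rate = 6.3%/12 = 0.0052500; payment = 52,000 × 0.0052500 / (1 − (1+0.0052500)^−48) = $1,228.39.
Loan B: at 5.30% the monthly rate is 0.0044167, so the payment is 52,000 × 0.0044167 / (1 − 1.0044167^−48) = $1,204.60.
Monthly savings = $1,228.39 − $1,204.60 = $23.79.
Break-even = $300.00 / $23.79 = 12.61 → 13 months.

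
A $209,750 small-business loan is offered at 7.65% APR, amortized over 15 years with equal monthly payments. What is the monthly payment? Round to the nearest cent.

At 7.65% the monthly rate is 0.0063750, so the payment is 209,750 × 0.0063750 / (1 − 1.0063750^−180) = $1,962.33.

$1,962.33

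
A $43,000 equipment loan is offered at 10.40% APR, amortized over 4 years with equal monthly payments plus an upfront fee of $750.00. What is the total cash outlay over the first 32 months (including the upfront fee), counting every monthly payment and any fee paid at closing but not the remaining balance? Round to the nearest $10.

Monthly rate = 10.4%/12 = 0.0086667; payment = 43,000 × 0.0086667 / (1 − (1+0.0086667)^−48) = $1,098.87.
Total outlay = 32 × $1,098.87 + $750.00 = $35,913.84.

$35,910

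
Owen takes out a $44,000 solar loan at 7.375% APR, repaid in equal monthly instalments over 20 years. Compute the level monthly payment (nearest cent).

Monthly rate = 7.375%/12 = 0.0061458; payment = 44,000 × 0.0061458 / (1 − (1+0.0061458)^−240) = $351.11.

$351.11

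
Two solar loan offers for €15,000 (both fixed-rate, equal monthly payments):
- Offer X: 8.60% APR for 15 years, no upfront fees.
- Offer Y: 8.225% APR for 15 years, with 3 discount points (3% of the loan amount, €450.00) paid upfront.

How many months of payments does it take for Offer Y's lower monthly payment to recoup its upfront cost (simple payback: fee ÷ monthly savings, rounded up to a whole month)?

137 months

Offer X: at 8.60% the monthly rate is 0.0071667, so the payment is 15,000 × 0.0071667 / (1 − 1.0071667^−180) = €148.59.
Offer Y: monthly rate = 8.225%/12 = 0.0068542; payment = 15,000 × 0.0068542 / (1 − (1+0.0068542)^−180) = €145.30.
Monthly savings = €148.59 − €145.30 = €3.29.
Break-even = €450.00 / €3.29 = 136.78 → 137 months.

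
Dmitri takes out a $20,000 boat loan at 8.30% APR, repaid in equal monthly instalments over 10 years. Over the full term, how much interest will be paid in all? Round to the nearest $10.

At 8.30% the monthly rate is 0.0069167, so the payment is 20,000 × 0.0069167 / (1 − 1.0069167^−120) = $245.84.
Total paid = 120 × $245.84 = $29,500.80; interest = $29,500.80 − $20,000 = $9,500.80.

$9,500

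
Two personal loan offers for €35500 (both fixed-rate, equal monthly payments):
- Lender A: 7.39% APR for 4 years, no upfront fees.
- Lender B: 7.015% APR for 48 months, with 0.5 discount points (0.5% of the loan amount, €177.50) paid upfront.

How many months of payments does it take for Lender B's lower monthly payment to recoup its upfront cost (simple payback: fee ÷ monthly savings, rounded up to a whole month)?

Lender A: at 7.39% the monthly rate is 0.0061583, so the payment is 35,500 × 0.0061583 / (1 − 1.0061583^−48) = €856.53.
Lender B: monthly rate = 7.015%/12 = 0.0058458; payment = 35,500 × 0.0058458 / (1 − (1+0.0058458)^−48) = €850.34.
Monthly savings = €856.53 − €850.34 = €6.19.
Break-even = €177.50 / €6.19 = 28.68 → 29 months.

29 months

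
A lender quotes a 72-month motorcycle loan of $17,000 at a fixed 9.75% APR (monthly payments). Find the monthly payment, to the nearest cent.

At 9.75% the monthly rate is 0.0081250, so the payment is 17,000 × 0.0081250 / (1 − 1.0081250^−72) = $312.80.

$312.80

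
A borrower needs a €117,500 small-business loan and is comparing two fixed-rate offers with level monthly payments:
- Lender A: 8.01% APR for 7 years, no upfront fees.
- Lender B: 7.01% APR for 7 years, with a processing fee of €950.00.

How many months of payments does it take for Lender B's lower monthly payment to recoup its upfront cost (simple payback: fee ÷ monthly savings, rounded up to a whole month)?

Lender A: monthly rate = 8.01%/12 = 0.0066750; payment = 117,500 × 0.0066750 / (1 − (1+0.0066750)^−84) = €1,831.97.
Lender B: monthly rate = 7.01%/12 = 0.0058417; payment = 117,500 × 0.0058417 / (1 − (1+0.0058417)^−84) = €1,773.96.
Monthly savings = €1,831.97 − €1,773.96 = €58.01.
Break-even = €950.00 / €58.01 = 16.38 → 17 months.

17 months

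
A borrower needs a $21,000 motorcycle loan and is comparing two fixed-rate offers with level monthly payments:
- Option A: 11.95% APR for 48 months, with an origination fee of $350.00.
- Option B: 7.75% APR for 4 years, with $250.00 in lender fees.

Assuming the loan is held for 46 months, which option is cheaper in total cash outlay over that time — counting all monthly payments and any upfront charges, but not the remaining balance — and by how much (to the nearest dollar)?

Option A: at 11.95% the monthly rate is 0.0099583, so the payment is 21,000 × 0.0099583 / (1 − 1.0099583^−48) = $552.50.
Option B: at 7.75% the monthly rate is 0.0064583, so the payment is 21,000 × 0.0064583 / (1 − 1.0064583^−48) = $510.21.
Over 46 months: Option A costs 46 × $552.50 + $350.00 = $25,765.00; Option B costs 46 × $510.21 + $250.00 = $23,719.66.
Option B is cheaper by $25,765.00 − $23,719.66 = $2,045.34.

Option B by $2,045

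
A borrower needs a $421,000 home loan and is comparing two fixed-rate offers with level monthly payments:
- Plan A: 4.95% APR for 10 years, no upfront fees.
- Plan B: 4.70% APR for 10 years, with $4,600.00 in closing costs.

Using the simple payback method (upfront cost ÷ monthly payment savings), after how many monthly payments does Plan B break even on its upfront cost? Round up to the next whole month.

90 months

Plan A: monthly rate = 4.95%/12 = 0.0041250; payment = 421,000 × 0.0041250 / (1 − (1+0.0041250)^−120) = $4,455.08.
Plan B: at 4.70% the monthly rate is 0.0039167, so the payment is 421,000 × 0.0039167 / (1 − 1.0039167^−120) = $4,403.88.
Monthly savings = $4,455.08 − $4,403.88 = $51.20.
Break-even = $4,600.00 / $51.20 = 89.84 → 90 months.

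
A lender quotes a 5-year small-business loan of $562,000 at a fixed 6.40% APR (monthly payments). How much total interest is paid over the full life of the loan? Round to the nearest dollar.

Monthly rate = 6.4%/12 = 0.0053333; payment = 562,000 × 0.0053333 / (1 − (1+0.0053333)^−60) = $10,969.87.
Total paid = 60 × $10,969.87 = $658,192.20; interest = $658,192.20 − $562,000 = $96,192.20.

$96,192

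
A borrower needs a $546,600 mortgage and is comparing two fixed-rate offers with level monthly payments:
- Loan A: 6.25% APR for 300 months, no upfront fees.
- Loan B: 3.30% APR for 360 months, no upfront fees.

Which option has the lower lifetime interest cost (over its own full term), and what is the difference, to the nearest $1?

Loan B by $219,935

Loan A: monthly rate = 6.25%/12 = 0.0052083; payment = 546,600 × 0.0052083 / (1 − (1+0.0052083)^−300) = $3,605.75.
Total interest on Loan A = 300 × $3,605.75 − $546,600 = $535,125.00.
Loan B: at 3.30% the monthly rate is 0.0027500, so the payment is 546,600 × 0.0027500 / (1 − 1.0027500^−360) = $2,393.86.
Total interest on Loan B = 360 × $2,393.86 − $546,600 = $315,189.60.
Loan B is lower by $219,935.40.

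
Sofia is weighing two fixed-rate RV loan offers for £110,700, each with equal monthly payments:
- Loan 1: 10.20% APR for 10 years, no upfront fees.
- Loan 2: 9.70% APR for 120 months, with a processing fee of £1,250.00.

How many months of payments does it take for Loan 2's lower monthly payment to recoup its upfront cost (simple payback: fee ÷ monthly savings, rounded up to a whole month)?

Loan 1: monthly rate = 10.2%/12 = 0.0085000; payment = 110,700 × 0.0085000 / (1 − (1+0.0085000)^−120) = £1,475.20.
Loan 2: at 9.70% the monthly rate is 0.0080833, so the payment is 110,700 × 0.0080833 / (1 − 1.0080833^−120) = £1,444.58.
Monthly savings = £1,475.20 − £1,444.58 = £30.62.
Break-even = £1,250.00 / £30.62 = 40.82 → 41 months.

41 months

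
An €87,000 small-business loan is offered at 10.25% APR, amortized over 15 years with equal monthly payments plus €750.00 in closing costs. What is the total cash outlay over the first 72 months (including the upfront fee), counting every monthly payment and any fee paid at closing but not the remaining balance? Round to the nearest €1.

At 10.25% the monthly rate is 0.0085417, so the payment is 87,000 × 0.0085417 / (1 − 1.0085417^−180) = €948.26.
Total outlay = 72 × €948.26 + €750.00 = €69,024.72.

€69,025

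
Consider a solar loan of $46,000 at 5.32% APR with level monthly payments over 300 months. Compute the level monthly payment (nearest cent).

Monthly rate = 5.32%/12 = 0.0044333; payment = 46,000 × 0.0044333 / (1 − (1+0.0044333)^−300) = $277.56.

$277.56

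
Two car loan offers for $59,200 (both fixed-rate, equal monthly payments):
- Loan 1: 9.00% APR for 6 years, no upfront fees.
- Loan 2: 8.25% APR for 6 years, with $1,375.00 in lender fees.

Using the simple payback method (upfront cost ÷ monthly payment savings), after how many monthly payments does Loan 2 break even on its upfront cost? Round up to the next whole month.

63 months

Loan 1: monthly rate = 9%/12 = 0.0075000; payment = 59,200 × 0.0075000 / (1 − (1+0.0075000)^−72) = $1,067.11.
Loan 2: at 8.25% the monthly rate is 0.0068750, so the payment is 59,200 × 0.0068750 / (1 − 1.0068750^−72) = $1,045.21.
Monthly savings = $1,067.11 − $1,045.21 = $21.90.
Break-even = $1,375.00 / $21.90 = 62.79 → 63 months.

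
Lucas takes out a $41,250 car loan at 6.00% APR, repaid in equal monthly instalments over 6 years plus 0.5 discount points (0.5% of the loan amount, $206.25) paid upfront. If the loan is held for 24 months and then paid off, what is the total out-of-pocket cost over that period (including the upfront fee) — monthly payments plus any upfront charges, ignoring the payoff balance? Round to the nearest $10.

At 6.00% the monthly rate is 0.0050000, so the payment is 41,250 × 0.0050000 / (1 − 1.0050000^−72) = $683.63.
Total outlay = 24 × $683.63 + $206.25 = $16,613.37.

$16,610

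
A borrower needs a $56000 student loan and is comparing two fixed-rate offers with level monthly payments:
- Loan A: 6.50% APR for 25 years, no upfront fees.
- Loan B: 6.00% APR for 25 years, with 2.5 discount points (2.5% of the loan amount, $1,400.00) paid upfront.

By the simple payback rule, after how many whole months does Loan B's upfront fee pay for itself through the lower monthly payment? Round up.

Loan A: monthly rate = 6.5%/12 = 0.0054167; payment = 56,000 × 0.0054167 / (1 − (1+0.0054167)^−300) = $378.12.
Loan B: at 6.00% the monthly rate is 0.0050000, so the payment is 56,000 × 0.0050000 / (1 − 1.0050000^−300) = $360.81.
Monthly savings = $378.12 − $360.81 = $17.31.
Break-even = $1,400.00 / $17.31 = 80.88 → 81 months.

81 months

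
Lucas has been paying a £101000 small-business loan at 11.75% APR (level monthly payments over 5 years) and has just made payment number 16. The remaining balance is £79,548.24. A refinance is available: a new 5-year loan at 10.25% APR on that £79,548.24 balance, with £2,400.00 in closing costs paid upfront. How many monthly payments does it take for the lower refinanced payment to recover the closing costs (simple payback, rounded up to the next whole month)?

5 months

Current payment = 101,000 × 11.75%/12 / (1 − (1+0.0097917)^−60) = £2,233.95.
Refinanced payment = 79,548.24 × 0.0085417 / (1 − (1+0.0085417)^−60) = £1,699.97.
Monthly savings = £2,233.95 − £1,699.97 = £533.98.
Break-even = £2,400.00 / £533.98 = 4.49 → 5 months.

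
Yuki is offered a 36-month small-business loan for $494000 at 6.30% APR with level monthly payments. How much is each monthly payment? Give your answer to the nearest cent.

At 6.30% the monthly rate is 0.0052500, so the payment is 494,000 × 0.0052500 / (1 − 1.0052500^−36) = $15,095.68.

$15,095.68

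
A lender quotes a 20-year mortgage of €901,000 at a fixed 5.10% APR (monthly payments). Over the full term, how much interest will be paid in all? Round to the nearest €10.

€538,060

Monthly rate = 5.1%/12 = 0.0042500; payment = 901,000 × 0.0042500 / (1 − (1+0.0042500)^−240) = €5,996.09.
Total paid = 240 × €5,996.09 = €1,439,061.60; interest = €1,439,061.60 − €901,000 = €538,061.60.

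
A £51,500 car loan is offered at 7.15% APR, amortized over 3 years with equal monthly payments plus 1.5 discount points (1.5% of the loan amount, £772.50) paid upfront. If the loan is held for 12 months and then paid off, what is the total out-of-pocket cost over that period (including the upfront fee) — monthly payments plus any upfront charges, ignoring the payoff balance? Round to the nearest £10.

At 7.15% the monthly rate is 0.0059583, so the payment is 51,500 × 0.0059583 / (1 − 1.0059583^−36) = £1,593.70.
Total outlay = 12 × £1,593.70 + £772.50 = £19,896.90.

£19,900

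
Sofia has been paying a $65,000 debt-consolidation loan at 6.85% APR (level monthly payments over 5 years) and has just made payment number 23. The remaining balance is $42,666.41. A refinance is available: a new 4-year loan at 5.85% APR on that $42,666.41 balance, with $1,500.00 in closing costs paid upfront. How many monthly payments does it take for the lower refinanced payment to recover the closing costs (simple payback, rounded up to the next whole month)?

Current payment = 65,000 × 6.85%/12 / (1 − (1+0.0057083)^−60) = $1,282.48.
Refinanced payment = 42,666.41 × 0.0048750 / (1 − (1+0.0048750)^−48) = $999.09.
Monthly savings = $1,282.48 − $999.09 = $283.39.
Break-even = $1,500.00 / $283.39 = 5.29 → 6 months.

6 months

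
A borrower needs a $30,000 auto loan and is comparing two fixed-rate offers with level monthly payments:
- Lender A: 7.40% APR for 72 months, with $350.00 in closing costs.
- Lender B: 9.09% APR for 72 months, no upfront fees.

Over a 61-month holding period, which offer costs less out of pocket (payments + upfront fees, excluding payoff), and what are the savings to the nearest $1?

Lender A: monthly rate = 7.4%/12 = 0.0061667; payment = 30,000 × 0.0061667 / (1 − (1+0.0061667)^−72) = $517.25.
Lender B: monthly rate = 9.09%/12 = 0.0075750; payment = 30,000 × 0.0075750 / (1 − (1+0.0075750)^−72) = $542.11.
Over 61 months: Lender A costs 61 × $517.25 + $350.00 = $31,902.25; Lender B costs 61 × $542.11 = $33,068.71.
Lender A is cheaper by $33,068.71 − $31,902.25 = $1,166.46.

Lender A by $1,166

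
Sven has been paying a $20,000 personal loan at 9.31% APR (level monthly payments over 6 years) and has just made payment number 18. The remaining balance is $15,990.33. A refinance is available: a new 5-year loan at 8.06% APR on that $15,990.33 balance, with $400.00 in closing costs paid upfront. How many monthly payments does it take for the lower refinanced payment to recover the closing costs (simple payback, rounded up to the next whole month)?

11 months

Current payment = 20,000 × 9.31%/12 / (1 − (1+0.0077583)^−72) = $363.60.
Refinanced payment = 15,990.33 × 0.0067167 / (1 − (1+0.0067167)^−60) = $324.69.
Monthly savings = $363.60 − $324.69 = $38.91.
Break-even = $400.00 / $38.91 = 10.28 → 11 months.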